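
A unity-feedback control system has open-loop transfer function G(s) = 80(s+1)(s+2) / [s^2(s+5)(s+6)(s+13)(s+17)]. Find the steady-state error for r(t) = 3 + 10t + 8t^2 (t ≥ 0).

The open loop has two poles at the origin → type 2 system. Treating each term separately:
  • 3: tracked with zero error.
  • 10t: tracked with zero error.
  • 8t^2: e_ss = 16/K_a with K_a=16/663 → 663.
Total e_ss = 663.

663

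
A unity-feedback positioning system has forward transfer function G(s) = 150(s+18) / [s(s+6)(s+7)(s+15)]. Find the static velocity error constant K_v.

System type = 1 (one pole at s=0).
K_v = lim_{s→0} s·G(s) = 150·18 / (6·7·15) = 30/7.

30/7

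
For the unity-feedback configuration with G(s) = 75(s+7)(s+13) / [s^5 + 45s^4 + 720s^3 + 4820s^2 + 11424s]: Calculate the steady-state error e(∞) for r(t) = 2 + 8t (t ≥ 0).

Factoring s from the denominator leaves a polynomial with constant term 11424, so the system is type 1. By superposition:
  • 2: tracked with zero error.
  • 8t: e_ss = 8/K_v with K_v=325/544 → 4352/325.
Total e_ss = 4352/325.

4352/325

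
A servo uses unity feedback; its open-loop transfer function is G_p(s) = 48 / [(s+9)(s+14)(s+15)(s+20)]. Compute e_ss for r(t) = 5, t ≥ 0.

7875/1577

System type = 0 (no poles at s=0).
K_p = lim_{s→0} G_p(s) = 48 / (9·14·15·20) = 2/1575.
e_ss = 5/(1 + K_p) = 5/(1577/1575) = 7875/1577.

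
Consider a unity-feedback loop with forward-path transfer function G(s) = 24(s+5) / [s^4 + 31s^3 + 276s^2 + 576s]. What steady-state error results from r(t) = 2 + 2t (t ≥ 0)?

Factoring s from the denominator leaves a polynomial with constant term 576, so the system is type 1. Treating each term separately:
  • 2: tracked with zero error.
  • 2t: e_ss = 2/K_v with K_v=5/24 → 9.6.
Total e_ss = 9.6.

9.6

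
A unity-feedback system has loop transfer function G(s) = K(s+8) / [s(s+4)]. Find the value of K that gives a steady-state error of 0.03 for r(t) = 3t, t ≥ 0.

The open loop has one pole at the origin → type 1 system.
K_v = lim_{s→0} s·G(s) = K·8 / (4) = 2·K.
e_ss = 3/K_v = 0.03 ⇒ K_v = 100 ⇒ K = 100/2 = 50.

50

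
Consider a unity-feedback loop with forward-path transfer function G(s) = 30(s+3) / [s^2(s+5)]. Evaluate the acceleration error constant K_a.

18

G(s) has two factors of s in the denominator, so the system is type 2.
K_a = lim_{s→0} s^2·G(s) = 30·3 / (5) = 18.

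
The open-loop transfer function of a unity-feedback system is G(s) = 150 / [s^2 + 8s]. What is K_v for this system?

18.75

Factoring s from the denominator leaves a polynomial with constant term 8, so the system is type 1.
K_v = lim_{s→0} s·G(s) = 150 / 8 = 18.75.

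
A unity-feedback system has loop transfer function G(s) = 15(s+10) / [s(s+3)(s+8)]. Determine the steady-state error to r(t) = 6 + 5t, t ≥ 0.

0.8

G(s) has one factor of s in the denominator, so the system is type 1. By superposition:
  • 6: tracked with zero error.
  • 5t: e_ss = 5/K_v with K_v=6.25 → 0.8.
Total e_ss = 0.8.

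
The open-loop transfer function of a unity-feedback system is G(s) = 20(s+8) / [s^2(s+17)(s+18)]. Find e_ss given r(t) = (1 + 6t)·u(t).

0

System type = 2 (two poles at s=0). Treating each term separately:
  • 1: tracked with zero error.
  • 6t: tracked with zero error.
Total e_ss = 0.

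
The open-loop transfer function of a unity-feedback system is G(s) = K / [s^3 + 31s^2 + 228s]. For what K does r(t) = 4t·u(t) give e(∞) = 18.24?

50

Factoring s from the denominator leaves a polynomial with constant term 228, so the system is type 1.
K_v = lim_{s→0} s·G(s) = K / 228 = (1/228)·K.
e_ss = 4/K_v = 18.24 ⇒ K_v = 25/114 ⇒ K = (25/114)/(1/228) = 50.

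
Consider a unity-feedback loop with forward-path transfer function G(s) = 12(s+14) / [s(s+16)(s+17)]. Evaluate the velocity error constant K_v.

21/34

G(s) has one factor of s in the denominator, so the system is type 1.
K_v = lim_{s→0} s·G(s) = 12·14 / (16·17) = 21/34.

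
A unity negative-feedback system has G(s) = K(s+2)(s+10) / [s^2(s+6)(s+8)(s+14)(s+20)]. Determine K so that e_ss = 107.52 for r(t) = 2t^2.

Two free integrators in G(s): this is a type 2 system.
K_a = lim_{s→0} s^2·G(s) = K·2·10 / (6·8·14·20) = (1/672)·K.
e_ss = 4/K_a = 107.52 ⇒ K_a = 25/672 ⇒ K = (25/672)/(1/672) = 25.

25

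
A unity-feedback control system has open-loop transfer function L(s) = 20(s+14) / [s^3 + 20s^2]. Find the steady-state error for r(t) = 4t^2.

4/7

Factoring s^2 from the denominator leaves a polynomial with constant term 20, so the system is type 2.
K_a = lim_{s→0} s^2·L(s) = 20·14 / 20 = 14.
r(t) = 4t^2 gives R(s) = 8/s^3.
e_ss = 8/K_a = 8/14 = 4/7.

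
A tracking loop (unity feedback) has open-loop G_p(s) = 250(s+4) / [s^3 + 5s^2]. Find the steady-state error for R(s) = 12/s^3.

0.06

Lowest-order denominator term is 5s^2, so the open loop has 2 poles at the origin → type 2 system.
K_a = lim_{s→0} s^2·G_p(s) = 250·4 / 5 = 200.
r(t) = 6t^2 gives R(s) = 12/s^3.
e_ss = 12/K_a = 12/200 = 0.06.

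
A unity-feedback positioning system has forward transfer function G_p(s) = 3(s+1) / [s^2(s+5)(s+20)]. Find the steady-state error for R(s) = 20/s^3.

System type = 2 (two poles at s=0).
K_a = lim_{s→0} s^2·G_p(s) = 3·1 / (5·20) = 0.03.
r(t) = 10t^2 gives R(s) = 20/s^3.
e_ss = 20/K_a = 20/0.03 = 2000/3.

2000/3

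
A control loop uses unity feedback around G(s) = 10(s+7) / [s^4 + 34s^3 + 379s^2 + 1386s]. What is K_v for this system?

5/99

The denominator has no term below 1386s — 1 pole at s=0, type 1.
K_v = lim_{s→0} s·G(s) = 10·7 / 1386 = 5/99.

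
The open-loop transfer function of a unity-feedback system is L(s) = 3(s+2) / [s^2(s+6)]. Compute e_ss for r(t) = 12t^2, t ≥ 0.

System type = 2 (two poles at s=0).
K_a = lim_{s→0} s^2·L(s) = 3·2 / (6) = 1.
r(t) = 12t^2 gives R(s) = 24/s^3.
e_ss = 24/K_a = 24/1 = 24.

24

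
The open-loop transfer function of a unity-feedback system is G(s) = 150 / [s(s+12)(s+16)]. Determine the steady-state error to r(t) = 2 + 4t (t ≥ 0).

5.12

G(s) has one factor of s in the denominator, so the system is type 1. Taking each input component in turn:
  • 2: tracked with zero error.
  • 4t: e_ss = 4/K_v with K_v=25/32 → 5.12.
Total e_ss = 5.12.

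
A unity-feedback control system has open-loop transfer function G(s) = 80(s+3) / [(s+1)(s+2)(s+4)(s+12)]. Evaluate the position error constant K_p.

2.5

G(s) has no factors of s in the denominator, so the system is type 0.
K_p = lim_{s→0} G(s) = 80·3 / (1·2·4·12) = 2.5.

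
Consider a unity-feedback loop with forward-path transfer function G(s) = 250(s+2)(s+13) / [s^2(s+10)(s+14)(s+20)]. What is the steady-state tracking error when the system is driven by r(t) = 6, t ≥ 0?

System type = 2 (two poles at s=0).
A type-2 system has K_p = ∞, so it tracks a step input with zero steady-state error.

0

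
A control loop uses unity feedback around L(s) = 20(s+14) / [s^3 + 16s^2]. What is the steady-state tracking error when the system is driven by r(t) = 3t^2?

Factoring s^2 from the denominator leaves a polynomial with constant term 16, so the system is type 2.
K_a = lim_{s→0} s^2·L(s) = 20·14 / 16 = 17.5.
r(t) = 3t^2 gives R(s) = 6/s^3.
e_ss = 6/K_a = 6/17.5 = 12/35.

12/35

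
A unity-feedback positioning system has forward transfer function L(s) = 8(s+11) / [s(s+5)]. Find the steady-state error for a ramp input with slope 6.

15/44

System type = 1 (one pole at s=0).
K_v = lim_{s→0} s·L(s) = 8·11 / (5) = 17.6.
e_ss = 6/K_v = 6/17.6 = 15/44.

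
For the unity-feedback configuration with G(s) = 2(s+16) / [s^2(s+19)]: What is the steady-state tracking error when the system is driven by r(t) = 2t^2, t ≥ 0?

2.375

G(s) has two factors of s in the denominator, so the system is type 2.
K_a = lim_{s→0} s^2·G(s) = 2·16 / (19) = 32/19.
r(t) = 2t^2 gives R(s) = 4/s^3.
e_ss = 4/K_a = 4/(32/19) = 2.375.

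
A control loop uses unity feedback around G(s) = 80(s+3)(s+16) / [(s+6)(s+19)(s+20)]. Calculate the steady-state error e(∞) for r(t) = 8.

System type = 0 (no poles at s=0).
K_p = lim_{s→0} G(s) = 80·3·16 / (6·19·20) = 32/19.
e_ss = 8/(1 + K_p) = 8/(51/19) = 152/51.

152/51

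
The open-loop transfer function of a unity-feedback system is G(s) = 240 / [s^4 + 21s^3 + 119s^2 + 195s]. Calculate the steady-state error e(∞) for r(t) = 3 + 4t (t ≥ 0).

The denominator has no term below 195s — 1 pole at s=0, type 1. By superposition:
  • 3: tracked with zero error.
  • 4t: e_ss = 4/K_v with K_v=16/13 → 3.25.
Total e_ss = 3.25.

3.25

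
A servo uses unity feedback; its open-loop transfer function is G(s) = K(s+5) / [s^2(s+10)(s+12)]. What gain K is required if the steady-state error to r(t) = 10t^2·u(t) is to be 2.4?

200

The open loop has two poles at the origin → type 2 system.
K_a = lim_{s→0} s^2·G(s) = K·5 / (10·12) = (1/24)·K.
e_ss = 20/K_a = 2.4 ⇒ K_a = 25/3 ⇒ K = (25/3)/(1/24) = 200.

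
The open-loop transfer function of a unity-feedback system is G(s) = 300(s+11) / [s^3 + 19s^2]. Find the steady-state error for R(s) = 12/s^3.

19/275

The denominator has no term below 19s^2 — 2 poles at s=0, type 2.
K_a = lim_{s→0} s^2·G(s) = 300·11 / 19 = 3300/19.
r(t) = 6t^2 gives R(s) = 12/s^3.
e_ss = 12/K_a = 12/(3300/19) = 19/275.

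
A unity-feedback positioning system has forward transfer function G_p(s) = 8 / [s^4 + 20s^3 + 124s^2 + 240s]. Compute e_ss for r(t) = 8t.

The denominator has no term below 240s — 1 pole at s=0, type 1.
K_v = lim_{s→0} s·G_p(s) = 8 / 240 = 1/30.
e_ss = 8/K_v = 8/(1/30) = 240.

240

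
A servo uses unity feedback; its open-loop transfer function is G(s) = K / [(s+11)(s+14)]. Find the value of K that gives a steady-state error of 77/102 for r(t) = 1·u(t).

The open loop has no poles at the origin → type 0 system.
K_p = lim_{s→0} G(s) = K / (11·14) = (1/154)·K.
e_ss = 1/(1 + K_p) = 77/102 ⇒ 1 + (1/154)·K = 102/77 ⇒ K = 50.

50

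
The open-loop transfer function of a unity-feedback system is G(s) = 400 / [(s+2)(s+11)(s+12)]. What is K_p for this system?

50/33

G(s) has no factors of s in the denominator, so the system is type 0.
K_p = lim_{s→0} G(s) = 400 / (2·11·12) = 50/33.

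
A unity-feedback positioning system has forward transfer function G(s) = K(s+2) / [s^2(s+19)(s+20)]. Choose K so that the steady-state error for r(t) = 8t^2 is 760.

The open loop has two poles at the origin → type 2 system.
K_a = lim_{s→0} s^2·G(s) = K·2 / (19·20) = (1/190)·K.
e_ss = 16/K_a = 760 ⇒ K_a = 2/95 ⇒ K = (2/95)/(1/190) = 4.

4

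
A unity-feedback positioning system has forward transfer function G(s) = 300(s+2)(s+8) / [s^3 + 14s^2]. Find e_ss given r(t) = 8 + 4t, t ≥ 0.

0

Lowest-order denominator term is 14s^2, so the open loop has 2 poles at the origin → type 2 system. Treating each term separately:
  • 8: tracked with zero error.
  • 4t: tracked with zero error.
Total e_ss = 0.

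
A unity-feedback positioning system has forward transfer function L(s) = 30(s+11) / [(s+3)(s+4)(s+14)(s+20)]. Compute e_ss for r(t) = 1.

112/123

System type = 0 (no poles at s=0).
K_p = lim_{s→0} L(s) = 30·11 / (3·4·14·20) = 11/112.
e_ss = 1/(1 + K_p) = 1/(123/112) = 112/123.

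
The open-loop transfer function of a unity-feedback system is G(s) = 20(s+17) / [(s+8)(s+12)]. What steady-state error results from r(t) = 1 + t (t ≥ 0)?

System type = 0 (no poles at s=0). By superposition:
  • 1: e_ss = 1/(1+K_p) with K_p=85/24 → 24/109.
  • t: a type-0 system cannot track it, e_ss → ∞.
The unbounded component dominates.

infinity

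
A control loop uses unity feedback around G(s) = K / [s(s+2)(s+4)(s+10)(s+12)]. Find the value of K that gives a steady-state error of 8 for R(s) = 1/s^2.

G(s) has one factor of s in the denominator, so the system is type 1.
K_v = lim_{s→0} s·G(s) = K / (2·4·10·12) = (1/960)·K.
e_ss = 1/K_v = 8 ⇒ K_v = 0.125 ⇒ K = 0.125/(1/960) = 120.

120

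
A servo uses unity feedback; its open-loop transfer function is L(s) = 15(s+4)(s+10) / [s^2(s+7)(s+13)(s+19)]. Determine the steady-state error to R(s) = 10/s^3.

The open loop has two poles at the origin → type 2 system.
K_a = lim_{s→0} s^2·L(s) = 15·4·10 / (7·13·19) = 600/1729.
r(t) = 5t^2 gives R(s) = 10/s^3.
e_ss = 10/K_a = 10/(600/1729) = 1729/60.

1729/60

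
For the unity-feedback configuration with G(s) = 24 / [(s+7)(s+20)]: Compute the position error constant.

No free integrators in G(s): this is a type 0 system.
K_p = lim_{s→0} G(s) = 24 / (7·20) = 6/35.

6/35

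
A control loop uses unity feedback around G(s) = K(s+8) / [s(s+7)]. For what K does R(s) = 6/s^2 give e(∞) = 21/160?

G(s) has one factor of s in the denominator, so the system is type 1.
K_v = lim_{s→0} s·G(s) = K·8 / (7) = (8/7)·K.
e_ss = 6/K_v = 21/160 ⇒ K_v = 320/7 ⇒ K = (320/7)/(8/7) = 40.

40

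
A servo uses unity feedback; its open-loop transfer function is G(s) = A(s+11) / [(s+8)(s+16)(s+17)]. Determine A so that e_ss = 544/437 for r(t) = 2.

120

The open loop has no poles at the origin → type 0 system.
K_p = lim_{s→0} G(s) = A·11 / (8·16·17) = (11/2176)·A.
e_ss = 2/(1 + K_p) = 544/437 ⇒ 1 + (11/2176)·A = 437/272 ⇒ A = 120.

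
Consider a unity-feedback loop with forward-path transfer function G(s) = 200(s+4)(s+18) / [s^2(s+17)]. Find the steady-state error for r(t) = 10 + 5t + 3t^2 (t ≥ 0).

System type = 2 (two poles at s=0). By superposition:
  • 10: tracked with zero error.
  • 5t: tracked with zero error.
  • 3t^2: e_ss = 6/K_a with K_a=14400/17 → 17/2400.
Total e_ss = 17/2400.

17/2400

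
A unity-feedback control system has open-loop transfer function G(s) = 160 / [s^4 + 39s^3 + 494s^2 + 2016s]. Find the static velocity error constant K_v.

Lowest-order denominator term is 2016s, so the open loop has 1 pole at the origin → type 1 system.
K_v = lim_{s→0} s·G(s) = 160 / 2016 = 5/63.

5/63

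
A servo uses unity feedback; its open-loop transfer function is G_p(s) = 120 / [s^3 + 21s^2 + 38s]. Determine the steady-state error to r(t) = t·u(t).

19/60

The denominator has no term below 38s — 1 pole at s=0, type 1.
K_v = lim_{s→0} s·G_p(s) = 120 / 38 = 60/19.
e_ss = 1/K_v = 1/(60/19) = 19/60.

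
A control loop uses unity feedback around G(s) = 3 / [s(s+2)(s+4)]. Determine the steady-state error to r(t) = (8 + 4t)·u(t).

32/3

G(s) has one factor of s in the denominator, so the system is type 1. Taking each input component in turn:
  • 8: tracked with zero error.
  • 4t: e_ss = 4/K_v with K_v=0.375 → 32/3.
Total e_ss = 32/3.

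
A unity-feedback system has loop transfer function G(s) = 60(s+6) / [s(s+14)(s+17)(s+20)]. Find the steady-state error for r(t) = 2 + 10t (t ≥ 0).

One free integrator in G(s): this is a type 1 system. Taking each input component in turn:
  • 2: tracked with zero error.
  • 10t: e_ss = 10/K_v with K_v=9/119 → 1190/9.
Total e_ss = 1190/9.

1190/9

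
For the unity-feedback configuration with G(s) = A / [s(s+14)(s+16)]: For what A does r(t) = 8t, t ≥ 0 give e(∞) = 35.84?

50

One free integrator in G(s): this is a type 1 system.
K_v = lim_{s→0} s·G(s) = A / (14·16) = (1/224)·A.
e_ss = 8/K_v = 35.84 ⇒ K_v = 25/112 ⇒ A = (25/112)/(1/224) = 50.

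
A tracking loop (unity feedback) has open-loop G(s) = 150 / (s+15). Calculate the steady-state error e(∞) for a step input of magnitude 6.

6/11

G(s) has no factors of s in the denominator, so the system is type 0.
K_p = lim_{s→0} G(s) = 150 / (15) = 10.
e_ss = 6/(1 + K_p) = 6/11.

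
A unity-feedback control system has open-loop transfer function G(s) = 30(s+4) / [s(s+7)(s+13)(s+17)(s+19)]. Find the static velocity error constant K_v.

One free integrator in G(s): this is a type 1 system.
K_v = lim_{s→0} s·G(s) = 30·4 / (7·13·17·19) = 120/29393.

120/29393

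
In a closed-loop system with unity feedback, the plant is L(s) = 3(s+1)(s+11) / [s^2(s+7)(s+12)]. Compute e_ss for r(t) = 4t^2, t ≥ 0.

224/11

The open loop has two poles at the origin → type 2 system.
K_a = lim_{s→0} s^2·L(s) = 3·1·11 / (7·12) = 11/28.
r(t) = 4t^2 gives R(s) = 8/s^3.
e_ss = 8/K_a = 8/(11/28) = 224/11.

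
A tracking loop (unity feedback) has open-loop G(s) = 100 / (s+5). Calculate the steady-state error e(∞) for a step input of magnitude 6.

2/7

G(s) has no factors of s in the denominator, so the system is type 0.
K_p = lim_{s→0} G(s) = 100 / (5) = 20.
e_ss = 6/(1 + K_p) = 6/21 = 2/7.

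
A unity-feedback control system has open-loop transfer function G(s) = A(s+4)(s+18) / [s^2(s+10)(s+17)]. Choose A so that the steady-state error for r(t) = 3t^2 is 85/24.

G(s) has two factors of s in the denominator, so the system is type 2.
K_a = lim_{s→0} s^2·G(s) = A·4·18 / (10·17) = (36/85)·A.
e_ss = 6/K_a = 85/24 ⇒ K_a = 144/85 ⇒ A = (144/85)/(36/85) = 4.

4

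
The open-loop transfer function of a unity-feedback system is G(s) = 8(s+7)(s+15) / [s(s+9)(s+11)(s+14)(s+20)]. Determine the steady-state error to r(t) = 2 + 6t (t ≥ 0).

198

System type = 1 (one pole at s=0). Treating each term separately:
  • 2: tracked with zero error.
  • 6t: e_ss = 6/K_v with K_v=1/33 → 198.
Total e_ss = 198.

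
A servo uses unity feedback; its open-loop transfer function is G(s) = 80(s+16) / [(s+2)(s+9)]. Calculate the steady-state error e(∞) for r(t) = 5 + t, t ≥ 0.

System type = 0 (no poles at s=0). Taking each input component in turn:
  • 5: e_ss = 5/(1+K_p) with K_p=640/9 → 45/649.
  • t: a type-0 system cannot track it, e_ss → ∞.
The unbounded component dominates.

infinity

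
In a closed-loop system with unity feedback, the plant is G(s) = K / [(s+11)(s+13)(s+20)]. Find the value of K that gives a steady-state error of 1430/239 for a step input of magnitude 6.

No free integrators in G(s): this is a type 0 system.
K_p = lim_{s→0} G(s) = K / (11·13·20) = (1/2860)·K.
e_ss = 6/(1 + K_p) = 1430/239 ⇒ 1 + (1/2860)·K = 717/715 ⇒ K = 8.

8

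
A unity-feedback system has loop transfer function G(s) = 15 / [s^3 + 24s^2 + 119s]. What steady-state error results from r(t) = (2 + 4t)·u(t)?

476/15

Factoring s from the denominator leaves a polynomial with constant term 119, so the system is type 1. Taking each input component in turn:
  • 2: tracked with zero error.
  • 4t: e_ss = 4/K_v with K_v=15/119 → 476/15.
Total e_ss = 476/15.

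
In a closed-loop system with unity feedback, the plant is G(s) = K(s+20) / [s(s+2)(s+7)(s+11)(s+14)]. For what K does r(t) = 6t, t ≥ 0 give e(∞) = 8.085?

G(s) has one factor of s in the denominator, so the system is type 1.
K_v = lim_{s→0} s·G(s) = K·20 / (2·7·11·14) = (5/539)·K.
e_ss = 6/K_v = 8.085 ⇒ K_v = 400/539 ⇒ K = (400/539)/(5/539) = 80.

80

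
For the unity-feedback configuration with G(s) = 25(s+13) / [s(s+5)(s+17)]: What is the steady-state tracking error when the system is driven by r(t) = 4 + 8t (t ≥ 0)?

136/65

G(s) has one factor of s in the denominator, so the system is type 1. By superposition:
  • 4: tracked with zero error.
  • 8t: e_ss = 8/K_v with K_v=65/17 → 136/65.
Total e_ss = 136/65.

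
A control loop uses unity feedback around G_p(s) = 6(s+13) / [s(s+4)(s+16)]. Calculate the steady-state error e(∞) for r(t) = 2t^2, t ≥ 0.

infinity

The open loop has one pole at the origin → type 1 system.
For a type-1 system K_a = 0, so e_ss to a parabolic input is unbounded.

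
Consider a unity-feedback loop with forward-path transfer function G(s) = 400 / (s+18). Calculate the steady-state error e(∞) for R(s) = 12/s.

System type = 0 (no poles at s=0).
K_p = lim_{s→0} G(s) = 400 / (18) = 200/9.
e_ss = 12/(1 + K_p) = 12/(209/9) = 108/209.

108/209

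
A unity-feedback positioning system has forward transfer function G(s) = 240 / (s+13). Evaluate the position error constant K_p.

The open loop has no poles at the origin → type 0 system.
K_p = lim_{s→0} G(s) = 240 / (13) = 240/13.

240/13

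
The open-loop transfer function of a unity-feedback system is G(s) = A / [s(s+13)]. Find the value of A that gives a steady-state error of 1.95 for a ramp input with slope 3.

G(s) has one factor of s in the denominator, so the system is type 1.
K_v = lim_{s→0} s·G(s) = A / (13) = (1/13)·A.
e_ss = 3/K_v = 1.95 ⇒ K_v = 20/13 ⇒ A = (20/13)/(1/13) = 20.

20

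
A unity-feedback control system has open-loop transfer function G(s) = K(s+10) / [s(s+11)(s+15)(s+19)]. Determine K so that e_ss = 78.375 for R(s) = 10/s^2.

40

One free integrator in G(s): this is a type 1 system.
K_v = lim_{s→0} s·G(s) = K·10 / (11·15·19) = (2/627)·K.
e_ss = 10/K_v = 78.375 ⇒ K_v = 80/627 ⇒ K = (80/627)/(2/627) = 40.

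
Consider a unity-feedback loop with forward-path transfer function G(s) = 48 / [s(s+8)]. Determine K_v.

6

System type = 1 (one pole at s=0).
K_v = lim_{s→0} s·G(s) = 48 / (8) = 6.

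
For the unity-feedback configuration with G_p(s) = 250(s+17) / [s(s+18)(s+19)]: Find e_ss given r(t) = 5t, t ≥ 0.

The open loop has one pole at the origin → type 1 system.
K_v = lim_{s→0} s·G_p(s) = 250·17 / (18·19) = 2125/171.
e_ss = 5/K_v = 5/(2125/171) = 171/425.

171/425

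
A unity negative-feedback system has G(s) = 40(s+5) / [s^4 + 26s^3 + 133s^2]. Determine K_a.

Lowest-order denominator term is 133s^2, so the open loop has 2 poles at the origin → type 2 system.
K_a = lim_{s→0} s^2·G(s) = 40·5 / 133 = 200/133.

200/133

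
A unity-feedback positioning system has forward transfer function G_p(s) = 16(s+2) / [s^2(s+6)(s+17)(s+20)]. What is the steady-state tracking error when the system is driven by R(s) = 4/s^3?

Two free integrators in G_p(s): this is a type 2 system.
K_a = lim_{s→0} s^2·G_p(s) = 16·2 / (6·17·20) = 4/255.
r(t) = 2t^2 gives R(s) = 4/s^3.
e_ss = 4/K_a = 4/(4/255) = 255.

255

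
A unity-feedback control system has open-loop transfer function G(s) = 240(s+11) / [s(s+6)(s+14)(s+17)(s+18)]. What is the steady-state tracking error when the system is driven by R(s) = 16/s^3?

infinity

G(s) has one factor of s in the denominator, so the system is type 1.
For a type-1 system K_a = 0, so e_ss to a parabolic input is unbounded.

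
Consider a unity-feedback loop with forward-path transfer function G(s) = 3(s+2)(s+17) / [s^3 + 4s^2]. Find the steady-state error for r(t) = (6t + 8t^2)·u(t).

Lowest-order denominator term is 4s^2, so the open loop has 2 poles at the origin → type 2 system. By superposition:
  • 6t: tracked with zero error.
  • 8t^2: e_ss = 16/K_a with K_a=25.5 → 32/51.
Total e_ss = 32/51.

32/51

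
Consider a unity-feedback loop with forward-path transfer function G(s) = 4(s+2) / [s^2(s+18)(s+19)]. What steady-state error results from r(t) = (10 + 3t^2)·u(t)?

256.5

The open loop has two poles at the origin → type 2 system. By superposition:
  • 10: tracked with zero error.
  • 3t^2: e_ss = 6/K_a with K_a=4/171 → 256.5.
Total e_ss = 256.5.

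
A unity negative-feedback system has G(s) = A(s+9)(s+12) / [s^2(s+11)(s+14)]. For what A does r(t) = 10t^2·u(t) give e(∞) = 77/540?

200

Two free integrators in G(s): this is a type 2 system.
K_a = lim_{s→0} s^2·G(s) = A·9·12 / (11·14) = (54/77)·A.
e_ss = 20/K_a = 77/540 ⇒ K_a = 10800/77 ⇒ A = (10800/77)/(54/77) = 200.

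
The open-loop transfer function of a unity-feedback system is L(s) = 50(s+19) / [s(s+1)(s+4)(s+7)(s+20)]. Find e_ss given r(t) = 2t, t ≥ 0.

112/95

L(s) has one factor of s in the denominator, so the system is type 1.
K_v = lim_{s→0} s·L(s) = 50·19 / (1·4·7·20) = 95/56.
e_ss = 2/K_v = 2/(95/56) = 112/95.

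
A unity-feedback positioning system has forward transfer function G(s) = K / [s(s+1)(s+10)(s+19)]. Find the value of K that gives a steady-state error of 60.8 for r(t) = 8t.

G(s) has one factor of s in the denominator, so the system is type 1.
K_v = lim_{s→0} s·G(s) = K / (1·10·19) = (1/190)·K.
e_ss = 8/K_v = 60.8 ⇒ K_v = 5/38 ⇒ K = (5/38)/(1/190) = 25.

25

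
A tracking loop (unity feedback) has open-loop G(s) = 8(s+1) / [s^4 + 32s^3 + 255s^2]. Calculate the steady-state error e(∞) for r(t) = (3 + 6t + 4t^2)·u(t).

The denominator has no term below 255s^2 — 2 poles at s=0, type 2. By superposition:
  • 3: tracked with zero error.
  • 6t: tracked with zero error.
  • 4t^2: e_ss = 8/K_a with K_a=8/255 → 255.
Total e_ss = 255.

255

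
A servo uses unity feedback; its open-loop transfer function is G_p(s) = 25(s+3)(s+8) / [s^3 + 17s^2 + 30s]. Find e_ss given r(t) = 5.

0

The denominator has no term below 30s — 1 pole at s=0, type 1.
A type-1 system has K_p = ∞, so it tracks a step input with zero steady-state error.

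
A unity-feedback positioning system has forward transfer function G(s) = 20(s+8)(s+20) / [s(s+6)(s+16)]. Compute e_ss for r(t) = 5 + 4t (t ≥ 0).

One free integrator in G(s): this is a type 1 system. Taking each input component in turn:
  • 5: tracked with zero error.
  • 4t: e_ss = 4/K_v with K_v=100/3 → 0.12.
Total e_ss = 0.12.

0.12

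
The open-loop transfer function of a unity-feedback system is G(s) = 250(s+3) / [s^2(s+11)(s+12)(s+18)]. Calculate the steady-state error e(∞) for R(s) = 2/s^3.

6.336

Two free integrators in G(s): this is a type 2 system.
K_a = lim_{s→0} s^2·G(s) = 250·3 / (11·12·18) = 125/396.
r(t) = t^2 gives R(s) = 2/s^3.
e_ss = 2/K_a = 2/(125/396) = 6.336.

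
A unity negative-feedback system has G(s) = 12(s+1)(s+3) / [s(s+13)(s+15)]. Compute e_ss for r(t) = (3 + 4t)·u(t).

65/3

The open loop has one pole at the origin → type 1 system. Taking each input component in turn:
  • 3: tracked with zero error.
  • 4t: e_ss = 4/K_v with K_v=12/65 → 65/3.
Total e_ss = 65/3.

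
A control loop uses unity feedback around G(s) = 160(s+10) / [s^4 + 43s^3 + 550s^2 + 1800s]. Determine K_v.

Lowest-order denominator term is 1800s, so the open loop has 1 pole at the origin → type 1 system.
K_v = lim_{s→0} s·G(s) = 160·10 / 1800 = 8/9.

8/9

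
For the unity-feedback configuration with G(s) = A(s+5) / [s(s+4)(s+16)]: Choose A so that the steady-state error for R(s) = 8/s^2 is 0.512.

200

One free integrator in G(s): this is a type 1 system.
K_v = lim_{s→0} s·G(s) = A·5 / (4·16) = (5/64)·A.
e_ss = 8/K_v = 0.512 ⇒ K_v = 15.625 ⇒ A = 15.625/(5/64) = 200.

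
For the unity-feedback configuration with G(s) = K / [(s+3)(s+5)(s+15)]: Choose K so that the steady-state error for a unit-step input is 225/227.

2

G(s) has no factors of s in the denominator, so the system is type 0.
K_p = lim_{s→0} G(s) = K / (3·5·15) = (1/225)·K.
e_ss = 1/(1 + K_p) = 225/227 ⇒ 1 + (1/225)·K = 227/225 ⇒ K = 2.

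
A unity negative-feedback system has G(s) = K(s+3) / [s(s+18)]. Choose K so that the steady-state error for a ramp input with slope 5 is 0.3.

100

The open loop has one pole at the origin → type 1 system.
K_v = lim_{s→0} s·G(s) = K·3 / (18) = (1/6)·K.
e_ss = 5/K_v = 0.3 ⇒ K_v = 50/3 ⇒ K = (50/3)/(1/6) = 100.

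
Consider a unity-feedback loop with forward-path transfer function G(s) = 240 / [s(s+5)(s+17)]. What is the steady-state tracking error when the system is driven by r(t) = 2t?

17/24

G(s) has one factor of s in the denominator, so the system is type 1.
K_v = lim_{s→0} s·G(s) = 240 / (5·17) = 48/17.
e_ss = 2/K_v = 2/(48/17) = 17/24.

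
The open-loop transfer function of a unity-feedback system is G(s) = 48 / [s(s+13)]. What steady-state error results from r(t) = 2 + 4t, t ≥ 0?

One free integrator in G(s): this is a type 1 system. Treating each term separately:
  • 2: tracked with zero error.
  • 4t: e_ss = 4/K_v with K_v=48/13 → 13/12.
Total e_ss = 13/12.

13/12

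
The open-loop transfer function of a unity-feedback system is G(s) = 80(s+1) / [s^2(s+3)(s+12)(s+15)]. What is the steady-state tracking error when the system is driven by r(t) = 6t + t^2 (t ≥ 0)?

13.5

G(s) has two factors of s in the denominator, so the system is type 2. By superposition:
  • 6t: tracked with zero error.
  • t^2: e_ss = 2/K_a with K_a=4/27 → 13.5.
Total e_ss = 13.5.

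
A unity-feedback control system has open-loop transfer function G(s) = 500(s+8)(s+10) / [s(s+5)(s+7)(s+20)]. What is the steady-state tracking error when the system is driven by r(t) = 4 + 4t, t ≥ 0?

0.07

The open loop has one pole at the origin → type 1 system. Treating each term separately:
  • 4: tracked with zero error.
  • 4t: e_ss = 4/K_v with K_v=400/7 → 0.07.
Total e_ss = 0.07.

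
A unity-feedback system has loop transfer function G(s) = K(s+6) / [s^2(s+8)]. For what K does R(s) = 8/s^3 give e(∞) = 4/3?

8

G(s) has two factors of s in the denominator, so the system is type 2.
K_a = lim_{s→0} s^2·G(s) = K·6 / (8) = 0.75·K.
e_ss = 8/K_a = 4/3 ⇒ K_a = 6 ⇒ K = 6/0.75 = 8.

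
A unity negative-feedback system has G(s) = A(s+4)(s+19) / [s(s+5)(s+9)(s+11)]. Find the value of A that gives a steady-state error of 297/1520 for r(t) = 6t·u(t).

200

System type = 1 (one pole at s=0).
K_v = lim_{s→0} s·G(s) = A·4·19 / (5·9·11) = (76/495)·A.
e_ss = 6/K_v = 297/1520 ⇒ K_v = 3040/99 ⇒ A = (3040/99)/(76/495) = 200.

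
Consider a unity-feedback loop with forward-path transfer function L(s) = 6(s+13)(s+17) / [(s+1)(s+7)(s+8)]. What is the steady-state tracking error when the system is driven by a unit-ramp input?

infinity

System type = 0 (no poles at s=0).
K_v = lim_{s→0} s·L(s) = 0; the steady-state error to this ramp input grows without bound.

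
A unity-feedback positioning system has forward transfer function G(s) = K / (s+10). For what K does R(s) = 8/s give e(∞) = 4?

G(s) has no factors of s in the denominator, so the system is type 0.
K_p = lim_{s→0} G(s) = K / (10) = 0.1·K.
e_ss = 8/(1 + K_p) = 4 ⇒ 1 + 0.1·K = 2 ⇒ K = 10.

10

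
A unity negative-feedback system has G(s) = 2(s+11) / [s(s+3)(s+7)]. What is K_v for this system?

The open loop has one pole at the origin → type 1 system.
K_v = lim_{s→0} s·G(s) = 2·11 / (3·7) = 22/21.

22/21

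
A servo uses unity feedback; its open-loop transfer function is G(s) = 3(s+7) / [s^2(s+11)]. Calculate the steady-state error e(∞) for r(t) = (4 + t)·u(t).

0

The open loop has two poles at the origin → type 2 system. Taking each input component in turn:
  • 4: tracked with zero error.
  • t: tracked with zero error.
Total e_ss = 0.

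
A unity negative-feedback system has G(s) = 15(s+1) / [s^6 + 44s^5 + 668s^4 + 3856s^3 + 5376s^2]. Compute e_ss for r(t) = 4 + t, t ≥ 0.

0

Lowest-order denominator term is 5376s^2, so the open loop has 2 poles at the origin → type 2 system. By superposition:
  • 4: tracked with zero error.
  • t: tracked with zero error.
Total e_ss = 0.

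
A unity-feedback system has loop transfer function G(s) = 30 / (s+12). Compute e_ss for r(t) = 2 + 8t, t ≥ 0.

G(s) has no factors of s in the denominator, so the system is type 0. By superposition:
  • 2: e_ss = 2/(1+K_p) with K_p=2.5 → 4/7.
  • 8t: a type-0 system cannot track it, e_ss → ∞.
The unbounded component dominates.

infinity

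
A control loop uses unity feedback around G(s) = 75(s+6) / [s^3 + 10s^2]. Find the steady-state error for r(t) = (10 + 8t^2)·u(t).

Factoring s^2 from the denominator leaves a polynomial with constant term 10, so the system is type 2. Taking each input component in turn:
  • 10: tracked with zero error.
  • 8t^2: e_ss = 16/K_a with K_a=45 → 16/45.
Total e_ss = 16/45.

16/45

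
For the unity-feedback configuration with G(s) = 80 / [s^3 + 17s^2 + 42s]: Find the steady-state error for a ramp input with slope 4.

2.1

Lowest-order denominator term is 42s, so the open loop has 1 pole at the origin → type 1 system.
K_v = lim_{s→0} s·G(s) = 80 / 42 = 40/21.
e_ss = 4/K_v = 4/(40/21) = 2.1.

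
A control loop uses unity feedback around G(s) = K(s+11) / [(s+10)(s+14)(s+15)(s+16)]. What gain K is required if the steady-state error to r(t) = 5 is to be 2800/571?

The open loop has no poles at the origin → type 0 system.
K_p = lim_{s→0} G(s) = K·11 / (10·14·15·16) = (11/33600)·K.
e_ss = 5/(1 + K_p) = 2800/571 ⇒ 1 + (11/33600)·K = 571/560 ⇒ K = 60.

60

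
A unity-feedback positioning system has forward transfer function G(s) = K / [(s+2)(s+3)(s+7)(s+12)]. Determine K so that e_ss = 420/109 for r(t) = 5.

150

No free integrators in G(s): this is a type 0 system.
K_p = lim_{s→0} G(s) = K / (2·3·7·12) = (1/504)·K.
e_ss = 5/(1 + K_p) = 420/109 ⇒ 1 + (1/504)·K = 109/84 ⇒ K = 150.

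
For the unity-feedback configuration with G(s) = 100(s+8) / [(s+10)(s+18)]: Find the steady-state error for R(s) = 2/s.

System type = 0 (no poles at s=0).
K_p = lim_{s→0} G(s) = 100·8 / (10·18) = 40/9.
e_ss = 2/(1 + K_p) = 2/(49/9) = 18/49.

18/49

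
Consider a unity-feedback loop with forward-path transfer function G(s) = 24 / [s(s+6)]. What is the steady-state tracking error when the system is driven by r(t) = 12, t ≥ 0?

One free integrator in G(s): this is a type 1 system.
K_p = ∞ for a type-1 system; e_ss to a step is zero.

0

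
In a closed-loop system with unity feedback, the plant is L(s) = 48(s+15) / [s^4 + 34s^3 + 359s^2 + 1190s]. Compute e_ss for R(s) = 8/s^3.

infinity

Factoring s from the denominator leaves a polynomial with constant term 1190, so the system is type 1.
K_a = lim_{s→0} s^2·L(s) = 0; the steady-state error to this parabolic input grows without bound.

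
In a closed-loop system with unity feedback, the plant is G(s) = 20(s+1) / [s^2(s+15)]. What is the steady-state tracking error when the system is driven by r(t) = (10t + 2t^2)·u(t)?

3

The open loop has two poles at the origin → type 2 system. By superposition:
  • 10t: tracked with zero error.
  • 2t^2: e_ss = 4/K_a with K_a=4/3 → 3.
Total e_ss = 3.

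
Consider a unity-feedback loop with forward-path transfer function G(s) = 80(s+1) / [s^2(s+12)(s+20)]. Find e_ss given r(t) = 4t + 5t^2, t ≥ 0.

System type = 2 (two poles at s=0). By superposition:
  • 4t: tracked with zero error.
  • 5t^2: e_ss = 10/K_a with K_a=1/3 → 30.
Total e_ss = 30.

30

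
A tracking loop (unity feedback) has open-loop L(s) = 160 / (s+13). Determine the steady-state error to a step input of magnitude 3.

39/173

L(s) has no factors of s in the denominator, so the system is type 0.
K_p = lim_{s→0} L(s) = 160 / (13) = 160/13.
e_ss = 3/(1 + K_p) = 3/(173/13) = 39/173.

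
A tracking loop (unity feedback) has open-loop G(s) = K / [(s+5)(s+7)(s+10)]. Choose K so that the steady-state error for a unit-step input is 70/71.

5

No free integrators in G(s): this is a type 0 system.
K_p = lim_{s→0} G(s) = K / (5·7·10) = (1/350)·K.
e_ss = 1/(1 + K_p) = 70/71 ⇒ 1 + (1/350)·K = 71/70 ⇒ K = 5.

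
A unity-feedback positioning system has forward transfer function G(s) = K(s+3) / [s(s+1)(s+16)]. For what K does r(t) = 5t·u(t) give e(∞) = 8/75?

The open loop has one pole at the origin → type 1 system.
K_v = lim_{s→0} s·G(s) = K·3 / (1·16) = 0.1875·K.
e_ss = 5/K_v = 8/75 ⇒ K_v = 46.875 ⇒ K = 46.875/0.1875 = 250.

250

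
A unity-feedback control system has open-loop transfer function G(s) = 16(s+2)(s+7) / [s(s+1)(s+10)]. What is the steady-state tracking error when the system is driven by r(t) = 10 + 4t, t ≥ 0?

The open loop has one pole at the origin → type 1 system. Treating each term separately:
  • 10: tracked with zero error.
  • 4t: e_ss = 4/K_v with K_v=22.4 → 5/28.
Total e_ss = 5/28.

5/28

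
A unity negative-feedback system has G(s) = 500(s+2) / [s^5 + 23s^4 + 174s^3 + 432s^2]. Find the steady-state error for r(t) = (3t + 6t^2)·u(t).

5.184

The denominator has no term below 432s^2 — 2 poles at s=0, type 2. Treating each term separately:
  • 3t: tracked with zero error.
  • 6t^2: e_ss = 12/K_a with K_a=125/54 → 5.184.
Total e_ss = 5.184.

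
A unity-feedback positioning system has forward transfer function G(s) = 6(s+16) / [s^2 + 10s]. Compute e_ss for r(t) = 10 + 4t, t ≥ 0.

Factoring s from the denominator leaves a polynomial with constant term 10, so the system is type 1. Taking each input component in turn:
  • 10: tracked with zero error.
  • 4t: e_ss = 4/K_v with K_v=9.6 → 5/12.
Total e_ss = 5/12.

5/12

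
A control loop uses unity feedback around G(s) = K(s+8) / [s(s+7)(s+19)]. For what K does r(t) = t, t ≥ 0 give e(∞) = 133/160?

G(s) has one factor of s in the denominator, so the system is type 1.
K_v = lim_{s→0} s·G(s) = K·8 / (7·19) = (8/133)·K.
e_ss = 1/K_v = 133/160 ⇒ K_v = 160/133 ⇒ K = (160/133)/(8/133) = 20.

20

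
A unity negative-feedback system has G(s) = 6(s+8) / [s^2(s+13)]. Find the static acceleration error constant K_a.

48/13

System type = 2 (two poles at s=0).
K_a = lim_{s→0} s^2·G(s) = 6·8 / (13) = 48/13.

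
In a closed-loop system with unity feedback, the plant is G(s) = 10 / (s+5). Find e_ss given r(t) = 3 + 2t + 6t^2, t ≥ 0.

The open loop has no poles at the origin → type 0 system. By superposition:
  • 3: e_ss = 3/(1+K_p) with K_p=2 → 1.
  • 2t: a type-0 system cannot track it, e_ss → ∞.
  • 6t^2: a type-0 system cannot track it, e_ss → ∞.
The unbounded component dominates.

infinity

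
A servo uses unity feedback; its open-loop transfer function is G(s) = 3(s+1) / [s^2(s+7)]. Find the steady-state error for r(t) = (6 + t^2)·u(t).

14/3

Two free integrators in G(s): this is a type 2 system. Treating each term separately:
  • 6: tracked with zero error.
  • t^2: e_ss = 2/K_a with K_a=3/7 → 14/3.
Total e_ss = 14/3.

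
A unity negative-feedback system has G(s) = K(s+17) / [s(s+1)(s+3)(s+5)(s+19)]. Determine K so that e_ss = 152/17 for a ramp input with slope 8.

15

System type = 1 (one pole at s=0).
K_v = lim_{s→0} s·G(s) = K·17 / (1·3·5·19) = (17/285)·K.
e_ss = 8/K_v = 152/17 ⇒ K_v = 17/19 ⇒ K = (17/19)/(17/285) = 15.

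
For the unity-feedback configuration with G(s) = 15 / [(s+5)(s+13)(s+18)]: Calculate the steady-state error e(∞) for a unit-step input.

78/79

The open loop has no poles at the origin → type 0 system.
K_p = lim_{s→0} G(s) = 15 / (5·13·18) = 1/78.
e_ss = 1/(1 + K_p) = 1/(79/78) = 78/79.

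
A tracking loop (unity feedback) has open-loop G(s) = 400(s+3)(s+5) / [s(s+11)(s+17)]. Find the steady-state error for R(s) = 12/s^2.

0.374

G(s) has one factor of s in the denominator, so the system is type 1.
K_v = lim_{s→0} s·G(s) = 400·3·5 / (11·17) = 6000/187.
e_ss = 12/K_v = 12/(6000/187) = 0.374.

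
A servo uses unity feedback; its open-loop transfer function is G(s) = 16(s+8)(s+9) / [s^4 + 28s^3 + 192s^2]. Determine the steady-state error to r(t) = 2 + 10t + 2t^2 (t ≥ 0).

Factoring s^2 from the denominator leaves a polynomial with constant term 192, so the system is type 2. By superposition:
  • 2: tracked with zero error.
  • 10t: tracked with zero error.
  • 2t^2: e_ss = 4/K_a with K_a=6 → 2/3.
Total e_ss = 2/3.

2/3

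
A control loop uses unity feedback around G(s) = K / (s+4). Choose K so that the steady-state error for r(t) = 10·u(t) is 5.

No free integrators in G(s): this is a type 0 system.
K_p = lim_{s→0} G(s) = K / (4) = 0.25·K.
e_ss = 10/(1 + K_p) = 5 ⇒ 1 + 0.25·K = 2 ⇒ K = 4.

4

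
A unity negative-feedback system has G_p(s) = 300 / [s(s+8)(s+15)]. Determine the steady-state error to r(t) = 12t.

4.8

The open loop has one pole at the origin → type 1 system.
K_v = lim_{s→0} s·G_p(s) = 300 / (8·15) = 2.5.
e_ss = 12/K_v = 12/2.5 = 4.8.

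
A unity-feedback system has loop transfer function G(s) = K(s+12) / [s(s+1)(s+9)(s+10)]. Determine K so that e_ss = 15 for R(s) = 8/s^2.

4

G(s) has one factor of s in the denominator, so the system is type 1.
K_v = lim_{s→0} s·G(s) = K·12 / (1·9·10) = (2/15)·K.
e_ss = 8/K_v = 15 ⇒ K_v = 8/15 ⇒ K = (8/15)/(2/15) = 4.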